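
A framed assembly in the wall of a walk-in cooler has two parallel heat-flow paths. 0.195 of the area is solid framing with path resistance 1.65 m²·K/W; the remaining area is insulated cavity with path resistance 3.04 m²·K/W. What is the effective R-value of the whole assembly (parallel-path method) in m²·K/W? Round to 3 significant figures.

U_eff = 0.805/3.04 + 0.195/1.65 = 0.2648 + 0.1182 = 0.383
R_eff = 1/U_eff = 2.611 m²·K/W

2.61 m²·K/W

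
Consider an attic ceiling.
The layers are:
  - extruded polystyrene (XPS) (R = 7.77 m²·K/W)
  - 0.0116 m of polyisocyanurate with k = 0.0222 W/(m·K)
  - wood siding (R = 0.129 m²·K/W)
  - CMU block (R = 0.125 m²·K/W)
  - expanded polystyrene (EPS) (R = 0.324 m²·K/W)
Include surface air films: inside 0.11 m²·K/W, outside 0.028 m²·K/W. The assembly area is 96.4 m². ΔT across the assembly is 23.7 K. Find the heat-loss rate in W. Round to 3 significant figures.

0.0116/0.0222 = 0.5225
R_total = 0.11 + 7.77 + 0.5225 + 0.129 + 0.125 + 0.324 + 0.028 = 9.009 m²·K/W
Q = A·ΔT/R = 96.4 × 23.7 / 9.009 = 253.6 W

254 W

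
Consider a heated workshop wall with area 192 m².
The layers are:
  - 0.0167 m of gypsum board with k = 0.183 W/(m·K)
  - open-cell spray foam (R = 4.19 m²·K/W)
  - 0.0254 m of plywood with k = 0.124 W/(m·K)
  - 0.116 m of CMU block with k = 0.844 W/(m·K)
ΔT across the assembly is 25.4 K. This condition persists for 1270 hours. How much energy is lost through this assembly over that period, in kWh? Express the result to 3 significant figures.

1340 kWh

0.0167/0.183 = 0.09126
0.0254/0.124 = 0.2048
0.116/0.844 = 0.1374
R_total = 0.09126 + 4.19 + 0.2048 + 0.1374 = 4.624 m²·K/W
Q = 192 × 25.4 / 4.624 = 1055 W
E = 1055 W × 1270 h / 1000 = 1340 kWh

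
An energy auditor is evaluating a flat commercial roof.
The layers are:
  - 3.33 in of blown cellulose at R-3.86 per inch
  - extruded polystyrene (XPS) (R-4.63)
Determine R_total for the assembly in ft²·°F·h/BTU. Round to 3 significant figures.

17.5 ft²·°F·h/BTU

3.33 × 3.86 = 12.85
R_total = 12.85 + 4.63 = 17.48 ft²·°F·h/BTU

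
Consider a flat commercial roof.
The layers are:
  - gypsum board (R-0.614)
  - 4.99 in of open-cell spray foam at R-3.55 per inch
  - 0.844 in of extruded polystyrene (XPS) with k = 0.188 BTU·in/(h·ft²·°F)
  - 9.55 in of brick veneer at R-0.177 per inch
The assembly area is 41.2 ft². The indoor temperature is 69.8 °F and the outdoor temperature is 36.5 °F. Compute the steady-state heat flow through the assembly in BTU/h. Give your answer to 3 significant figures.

4.99 × 3.55 = 17.71
0.844/0.188 = 4.489
9.55 × 0.177 = 1.69
R_total = 0.614 + 17.71 + 4.489 + 1.69 = 24.51 ft²·°F·h/BTU
Q = A·ΔT/R = 41.2 × (69.8 − 36.5) / 24.51 = 55.98 BTU/h

56.0 BTU/h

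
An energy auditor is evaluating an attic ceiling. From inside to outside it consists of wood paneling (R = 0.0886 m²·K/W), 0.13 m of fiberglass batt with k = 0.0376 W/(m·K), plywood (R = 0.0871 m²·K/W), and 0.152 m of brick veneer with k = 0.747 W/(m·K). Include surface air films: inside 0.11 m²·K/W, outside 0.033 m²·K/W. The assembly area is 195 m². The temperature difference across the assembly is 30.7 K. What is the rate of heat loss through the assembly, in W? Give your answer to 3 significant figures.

0.13/0.0376 = 3.457
0.152/0.747 = 0.2035
R_total = 0.11 + 0.0886 + 3.457 + 0.0871 + 0.2035 + 0.033 = 3.98 m²·K/W
Q = A·ΔT/R = 195 × 30.7 / 3.98 = 1504 W

1500 W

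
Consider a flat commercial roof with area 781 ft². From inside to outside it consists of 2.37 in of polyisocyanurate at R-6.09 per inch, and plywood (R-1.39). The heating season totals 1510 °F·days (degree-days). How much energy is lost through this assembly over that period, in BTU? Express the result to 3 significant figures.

2.37 × 6.09 = 14.43
R_total = 14.43 + 1.39 = 15.82 ft²·°F·h/BTU
E = A × HDD × 24 / R = 781 × 1510 × 24 / 15.82 = 1789000 BTU

1790000 BTU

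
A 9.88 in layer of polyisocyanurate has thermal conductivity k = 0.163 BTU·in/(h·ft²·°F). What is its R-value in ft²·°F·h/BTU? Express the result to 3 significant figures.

60.6 ft²·°F·h/BTU

R = L/k = 9.88/0.163 = 60.61 ft²·°F·h/BTU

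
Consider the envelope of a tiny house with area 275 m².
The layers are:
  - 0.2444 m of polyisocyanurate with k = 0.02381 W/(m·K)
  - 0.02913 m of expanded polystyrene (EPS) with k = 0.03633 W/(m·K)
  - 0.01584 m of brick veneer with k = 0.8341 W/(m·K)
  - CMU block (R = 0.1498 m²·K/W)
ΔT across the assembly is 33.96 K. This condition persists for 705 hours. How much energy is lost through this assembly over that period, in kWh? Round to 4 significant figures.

586.0 kWh

0.2444/0.02381 = 10.265
0.02913/0.03633 = 0.80182
0.01584/0.8341 = 0.018991
R_total = 10.265 + 0.80182 + 0.018991 + 0.1498 = 11.235 m²·K/W
Q = 275 × 33.96 / 11.235 = 831.23 W
E = 831.23 W × 705 h / 1000 = 586.01 kWh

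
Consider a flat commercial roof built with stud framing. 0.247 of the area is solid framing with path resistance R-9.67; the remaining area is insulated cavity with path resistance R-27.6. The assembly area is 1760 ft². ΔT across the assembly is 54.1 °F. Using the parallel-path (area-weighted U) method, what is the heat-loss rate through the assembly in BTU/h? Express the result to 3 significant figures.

U_eff = 0.753/27.6 + 0.247/9.67 = 0.02728 + 0.02554 = 0.05283
R_eff = 1/U_eff = 18.93 ft²·°F·h/BTU
Q = 1760 × 54.1 / 18.93 = 5030 BTU/h

5030 BTU/h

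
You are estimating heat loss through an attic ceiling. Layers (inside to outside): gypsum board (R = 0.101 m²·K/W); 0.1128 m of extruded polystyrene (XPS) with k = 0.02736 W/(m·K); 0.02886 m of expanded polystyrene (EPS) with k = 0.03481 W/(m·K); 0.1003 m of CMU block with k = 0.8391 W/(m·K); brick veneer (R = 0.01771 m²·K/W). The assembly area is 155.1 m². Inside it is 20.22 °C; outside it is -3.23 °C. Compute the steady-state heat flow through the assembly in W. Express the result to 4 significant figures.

0.1128/0.02736 = 4.1228
0.02886/0.03481 = 0.82907
0.1003/0.8391 = 0.11953
R_total = 0.101 + 4.1228 + 0.82907 + 0.11953 + 0.01771 = 5.1901 m²·K/W
Q = A·ΔT/R = 155.1 × (20.22 − (-3.23)) / 5.1901 = 700.77 W

700.8 W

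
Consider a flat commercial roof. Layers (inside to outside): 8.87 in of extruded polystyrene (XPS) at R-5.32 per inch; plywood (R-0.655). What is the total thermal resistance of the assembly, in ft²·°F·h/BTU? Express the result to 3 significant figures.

8.87 × 5.32 = 47.19
R_total = 47.19 + 0.655 = 47.84 ft²·°F·h/BTU

47.8 ft²·°F·h/BTU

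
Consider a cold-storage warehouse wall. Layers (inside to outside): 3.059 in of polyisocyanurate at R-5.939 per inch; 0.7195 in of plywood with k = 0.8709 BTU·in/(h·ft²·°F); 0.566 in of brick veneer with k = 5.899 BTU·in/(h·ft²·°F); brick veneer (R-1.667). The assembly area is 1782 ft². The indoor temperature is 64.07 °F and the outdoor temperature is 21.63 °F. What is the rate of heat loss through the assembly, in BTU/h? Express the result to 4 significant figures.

3644 BTU/h

3.059 × 5.939 = 18.167
0.7195/0.8709 = 0.82616
0.566/5.899 = 0.095948
R_total = 18.167 + 0.82616 + 0.095948 + 1.667 = 20.757 ft²·°F·h/BTU
Q = A·ΔT/R = 1782 × (64.07 − 21.63) / 20.757 = 3643.6 BTU/h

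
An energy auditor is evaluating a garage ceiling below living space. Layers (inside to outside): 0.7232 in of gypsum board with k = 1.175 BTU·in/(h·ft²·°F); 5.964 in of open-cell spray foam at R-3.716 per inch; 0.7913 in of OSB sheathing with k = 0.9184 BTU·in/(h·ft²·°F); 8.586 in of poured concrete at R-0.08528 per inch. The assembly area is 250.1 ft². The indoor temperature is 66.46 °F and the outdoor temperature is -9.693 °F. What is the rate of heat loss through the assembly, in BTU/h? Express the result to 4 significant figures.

781.5 BTU/h

0.7232/1.175 = 0.61549
5.964 × 3.716 = 22.162
0.7913/0.9184 = 0.86161
8.586 × 0.08528 = 0.73221
R_total = 0.61549 + 22.162 + 0.86161 + 0.73221 = 24.372 ft²·°F·h/BTU
Q = A·ΔT/R = 250.1 × (66.46 − (-9.693)) / 24.372 = 781.48 BTU/h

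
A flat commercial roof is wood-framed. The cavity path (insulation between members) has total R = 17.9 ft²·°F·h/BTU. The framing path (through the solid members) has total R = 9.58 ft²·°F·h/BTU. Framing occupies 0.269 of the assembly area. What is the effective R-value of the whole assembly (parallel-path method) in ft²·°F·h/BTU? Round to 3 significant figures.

14.5 ft²·°F·h/BTU

U_eff = 0.731/17.9 + 0.269/9.58 = 0.04084 + 0.02808 = 0.06892
R_eff = 1/U_eff = 14.51 ft²·°F·h/BTU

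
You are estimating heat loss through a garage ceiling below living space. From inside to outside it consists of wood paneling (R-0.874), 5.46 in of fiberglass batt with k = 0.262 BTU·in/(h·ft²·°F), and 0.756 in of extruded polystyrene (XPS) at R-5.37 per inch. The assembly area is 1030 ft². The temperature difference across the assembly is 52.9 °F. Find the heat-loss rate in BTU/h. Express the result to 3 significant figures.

2110 BTU/h

5.46/0.262 = 20.84
0.756 × 5.37 = 4.06
R_total = 0.874 + 20.84 + 4.06 = 25.77 ft²·°F·h/BTU
Q = A·ΔT/R = 1030 × 52.9 / 25.77 = 2114 BTU/h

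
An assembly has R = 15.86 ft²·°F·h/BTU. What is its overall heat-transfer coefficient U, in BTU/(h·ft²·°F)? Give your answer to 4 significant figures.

0.06305 BTU/(h·ft²·°F)

U = 1/R = 1/15.86 = 0.063052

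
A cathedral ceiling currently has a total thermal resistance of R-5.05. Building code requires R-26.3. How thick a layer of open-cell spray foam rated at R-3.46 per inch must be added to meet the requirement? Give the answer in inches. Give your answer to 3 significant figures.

ΔR = 26.3 − 5.05 = 21.25 ft²·°F·h/BTU
L = ΔR / (R/in) = 21.25/3.46 = 6.142 in

6.14 in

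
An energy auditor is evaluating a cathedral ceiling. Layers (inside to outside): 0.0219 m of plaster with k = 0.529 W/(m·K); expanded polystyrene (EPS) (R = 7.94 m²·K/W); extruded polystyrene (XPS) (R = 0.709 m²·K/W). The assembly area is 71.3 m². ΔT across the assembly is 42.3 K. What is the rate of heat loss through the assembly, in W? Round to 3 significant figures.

347 W

0.0219/0.529 = 0.0414
R_total = 0.0414 + 7.94 + 0.709 = 8.69 m²·K/W
Q = A·ΔT/R = 71.3 × 42.3 / 8.69 = 347 W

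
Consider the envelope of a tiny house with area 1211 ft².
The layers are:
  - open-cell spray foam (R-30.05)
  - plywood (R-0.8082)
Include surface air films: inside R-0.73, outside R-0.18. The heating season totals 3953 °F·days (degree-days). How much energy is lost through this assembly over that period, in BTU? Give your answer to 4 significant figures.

3617000 BTU

R_total = 0.73 + 30.05 + 0.8082 + 0.18 = 31.768 ft²·°F·h/BTU
E = A × HDD × 24 / R = 1211 × 3953 × 24 / 31.768 = 3616500 BTU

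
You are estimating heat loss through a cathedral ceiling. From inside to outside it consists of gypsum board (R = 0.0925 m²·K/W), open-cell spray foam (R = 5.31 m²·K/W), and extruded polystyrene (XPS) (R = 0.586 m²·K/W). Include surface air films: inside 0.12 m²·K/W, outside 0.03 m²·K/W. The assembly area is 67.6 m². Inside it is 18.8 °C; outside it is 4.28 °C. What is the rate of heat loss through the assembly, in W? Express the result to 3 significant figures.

R_total = 0.12 + 0.0925 + 5.31 + 0.586 + 0.03 = 6.138 m²·K/W
Q = A·ΔT/R = 67.6 × (18.8 − 4.28) / 6.138 = 159.9 W

160 W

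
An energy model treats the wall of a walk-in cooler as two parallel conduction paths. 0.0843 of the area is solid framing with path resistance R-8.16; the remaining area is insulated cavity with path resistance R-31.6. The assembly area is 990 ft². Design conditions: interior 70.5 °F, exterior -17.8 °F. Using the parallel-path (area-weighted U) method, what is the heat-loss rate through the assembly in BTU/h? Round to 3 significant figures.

3440 BTU/h

U_eff = 0.9157/31.6 + 0.0843/8.16 = 0.02898 + 0.01033 = 0.03931
R_eff = 1/U_eff = 25.44 ft²·°F·h/BTU
Q = 990 × (70.5 − (-17.8)) / 25.44 = 3436 BTU/h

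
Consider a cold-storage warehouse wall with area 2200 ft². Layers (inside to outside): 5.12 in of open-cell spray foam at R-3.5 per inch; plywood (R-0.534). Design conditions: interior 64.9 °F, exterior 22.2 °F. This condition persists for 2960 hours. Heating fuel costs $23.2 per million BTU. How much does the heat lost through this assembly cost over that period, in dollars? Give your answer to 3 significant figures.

5.12 × 3.5 = 17.92
R_total = 17.92 + 0.534 = 18.45 ft²·°F·h/BTU
Q = 2200 × (64.9 − 22.2) / 18.45 = 5090 BTU/h
E = 5090 × 2960 = 15070000 BTU
Cost = 15070000/10⁶ × 23.2 = $349.6

350 dollars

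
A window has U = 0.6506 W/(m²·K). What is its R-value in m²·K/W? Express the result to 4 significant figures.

R = 1/U = 1/0.6506 = 1.537

1.537 m²·K/W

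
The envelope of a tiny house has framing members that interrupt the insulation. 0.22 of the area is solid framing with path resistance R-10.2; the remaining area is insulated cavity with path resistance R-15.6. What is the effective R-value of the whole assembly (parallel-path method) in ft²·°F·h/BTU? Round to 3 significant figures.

U_eff = 0.78/15.6 + 0.22/10.2 = 0.05 + 0.02157 = 0.07157
R_eff = 1/U_eff = 13.97 ft²·°F·h/BTU

14.0 ft²·°F·h/BTU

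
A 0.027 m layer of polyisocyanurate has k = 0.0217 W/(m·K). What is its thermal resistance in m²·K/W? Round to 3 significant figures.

R = L/k = 0.027/0.0217 = 1.244 m²·K/W

1.24 m²·K/W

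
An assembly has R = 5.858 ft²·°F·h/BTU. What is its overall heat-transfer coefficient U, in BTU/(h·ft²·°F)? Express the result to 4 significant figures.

U = 1/R = 1/5.858 = 0.17071

0.1707 BTU/(h·ft²·°F)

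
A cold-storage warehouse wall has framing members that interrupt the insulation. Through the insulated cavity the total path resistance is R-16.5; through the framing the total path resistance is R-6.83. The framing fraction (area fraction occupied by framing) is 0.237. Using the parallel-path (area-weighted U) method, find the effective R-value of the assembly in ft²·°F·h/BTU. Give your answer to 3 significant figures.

12.4 ft²·°F·h/BTU

U_eff = 0.763/16.5 + 0.237/6.83 = 0.04624 + 0.0347 = 0.08094
R_eff = 1/U_eff = 12.35 ft²·°F·h/BTU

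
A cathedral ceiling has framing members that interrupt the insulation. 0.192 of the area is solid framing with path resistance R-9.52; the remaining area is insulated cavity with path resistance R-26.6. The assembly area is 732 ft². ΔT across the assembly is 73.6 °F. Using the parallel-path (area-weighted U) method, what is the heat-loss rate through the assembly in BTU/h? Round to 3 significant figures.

2720 BTU/h

U_eff = 0.808/26.6 + 0.192/9.52 = 0.03038 + 0.02017 = 0.05054
R_eff = 1/U_eff = 19.78 ft²·°F·h/BTU
Q = 732 × 73.6 / 19.78 = 2723 BTU/h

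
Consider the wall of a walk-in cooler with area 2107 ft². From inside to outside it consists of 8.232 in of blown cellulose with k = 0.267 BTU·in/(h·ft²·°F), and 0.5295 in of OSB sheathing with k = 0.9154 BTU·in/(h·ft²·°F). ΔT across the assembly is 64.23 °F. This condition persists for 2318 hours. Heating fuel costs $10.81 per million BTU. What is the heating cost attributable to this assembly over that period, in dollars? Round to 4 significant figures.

108.0 dollars

8.232/0.267 = 30.831
0.5295/0.9154 = 0.57844
R_total = 30.831 + 0.57844 = 31.41 ft²·°F·h/BTU
Q = 2107 × 64.23 / 31.41 = 4308.6 BTU/h
E = 4308.6 × 2318 = 9987300 BTU
Cost = 9987300/10⁶ × 10.81 = $107.96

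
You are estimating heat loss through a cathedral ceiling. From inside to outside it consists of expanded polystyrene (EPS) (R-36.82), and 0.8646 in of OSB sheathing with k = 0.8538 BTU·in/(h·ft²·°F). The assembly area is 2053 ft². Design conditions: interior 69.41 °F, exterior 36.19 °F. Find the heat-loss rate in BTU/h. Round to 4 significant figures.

0.8646/0.8538 = 1.0126
R_total = 36.82 + 1.0126 = 37.833 ft²·°F·h/BTU
Q = A·ΔT/R = 2053 × (69.41 − 36.19) / 37.833 = 1802.7 BTU/h

1803 BTU/h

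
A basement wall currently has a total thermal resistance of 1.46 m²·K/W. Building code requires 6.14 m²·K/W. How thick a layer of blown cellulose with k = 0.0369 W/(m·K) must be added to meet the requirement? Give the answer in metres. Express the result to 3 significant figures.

ΔR = 6.14 − 1.46 = 4.68 m²·K/W
L = ΔR × k = 4.68 × 0.0369 = 0.1727 m

0.173 m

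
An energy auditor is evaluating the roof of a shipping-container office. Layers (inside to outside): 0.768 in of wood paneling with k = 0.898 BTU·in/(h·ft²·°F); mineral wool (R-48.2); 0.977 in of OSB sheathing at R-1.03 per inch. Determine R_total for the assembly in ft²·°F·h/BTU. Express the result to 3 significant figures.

0.768/0.898 = 0.8552
0.977 × 1.03 = 1.006
R_total = 0.8552 + 48.2 + 1.006 = 50.06 ft²·°F·h/BTU

50.1 ft²·°F·h/BTU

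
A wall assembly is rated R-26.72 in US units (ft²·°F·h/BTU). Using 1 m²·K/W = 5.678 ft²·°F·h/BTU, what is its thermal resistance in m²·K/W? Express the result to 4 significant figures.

R_SI = 26.72/5.678 = 4.7059

4.706 m²·K/W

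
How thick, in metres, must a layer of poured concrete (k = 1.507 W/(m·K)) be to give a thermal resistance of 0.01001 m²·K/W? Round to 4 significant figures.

0.01509 m

L = R·k = 0.01001 × 1.507 = 0.015085 m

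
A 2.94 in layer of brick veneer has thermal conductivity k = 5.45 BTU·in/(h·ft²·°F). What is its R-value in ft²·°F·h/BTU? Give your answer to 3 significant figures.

0.539 ft²·°F·h/BTU

R = L/k = 2.94/5.45 = 0.5394 ft²·°F·h/BTU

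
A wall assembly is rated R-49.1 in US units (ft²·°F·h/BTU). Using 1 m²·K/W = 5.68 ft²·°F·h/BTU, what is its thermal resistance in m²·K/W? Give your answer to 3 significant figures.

R_SI = 49.1/5.68 = 8.644

8.64 m²·K/W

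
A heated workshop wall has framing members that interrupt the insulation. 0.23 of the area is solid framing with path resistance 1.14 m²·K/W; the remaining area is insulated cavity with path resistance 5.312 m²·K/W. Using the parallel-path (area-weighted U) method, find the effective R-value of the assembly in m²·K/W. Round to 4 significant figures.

U_eff = 0.77/5.312 + 0.23/1.14 = 0.14495 + 0.20175 = 0.34671
R_eff = 1/U_eff = 2.8843 m²·K/W

2.884 m²·K/W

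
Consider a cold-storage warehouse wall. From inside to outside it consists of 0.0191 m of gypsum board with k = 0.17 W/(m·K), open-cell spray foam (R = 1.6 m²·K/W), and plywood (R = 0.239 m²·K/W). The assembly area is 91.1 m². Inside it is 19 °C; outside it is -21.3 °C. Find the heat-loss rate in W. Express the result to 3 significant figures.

1880 W

0.0191/0.17 = 0.1124
R_total = 0.1124 + 1.6 + 0.239 = 1.951 m²·K/W
Q = A·ΔT/R = 91.1 × (19 − (-21.3)) / 1.951 = 1881 W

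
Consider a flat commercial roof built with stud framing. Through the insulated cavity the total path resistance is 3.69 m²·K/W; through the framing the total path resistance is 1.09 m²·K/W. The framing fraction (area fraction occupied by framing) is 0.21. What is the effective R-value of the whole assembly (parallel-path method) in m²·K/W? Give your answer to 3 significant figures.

U_eff = 0.79/3.69 + 0.21/1.09 = 0.2141 + 0.1927 = 0.4068
R_eff = 1/U_eff = 2.458 m²·K/W

2.46 m²·K/W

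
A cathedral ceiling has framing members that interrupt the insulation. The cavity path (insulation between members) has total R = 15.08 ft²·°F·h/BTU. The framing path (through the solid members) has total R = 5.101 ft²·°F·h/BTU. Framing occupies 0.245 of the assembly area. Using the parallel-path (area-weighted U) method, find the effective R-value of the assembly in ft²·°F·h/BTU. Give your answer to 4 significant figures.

U_eff = 0.755/15.08 + 0.245/5.101 = 0.050066 + 0.04803 = 0.098096
R_eff = 1/U_eff = 10.194 ft²·°F·h/BTU

10.19 ft²·°F·h/BTU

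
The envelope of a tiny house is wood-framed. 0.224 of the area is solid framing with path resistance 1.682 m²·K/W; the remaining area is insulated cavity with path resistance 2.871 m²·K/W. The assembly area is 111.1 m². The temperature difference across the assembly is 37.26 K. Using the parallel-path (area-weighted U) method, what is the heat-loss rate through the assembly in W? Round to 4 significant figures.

1670 W

U_eff = 0.776/2.871 + 0.224/1.682 = 0.27029 + 0.13317 = 0.40346
R_eff = 1/U_eff = 2.4785 m²·K/W
Q = 111.1 × 37.26 / 2.4785 = 1670.2 W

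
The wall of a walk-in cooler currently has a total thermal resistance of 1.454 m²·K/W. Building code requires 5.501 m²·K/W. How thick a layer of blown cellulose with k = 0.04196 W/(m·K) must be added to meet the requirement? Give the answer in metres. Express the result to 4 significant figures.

0.1698 m

ΔR = 5.501 − 1.454 = 4.047 m²·K/W
L = ΔR × k = 4.047 × 0.04196 = 0.16981 m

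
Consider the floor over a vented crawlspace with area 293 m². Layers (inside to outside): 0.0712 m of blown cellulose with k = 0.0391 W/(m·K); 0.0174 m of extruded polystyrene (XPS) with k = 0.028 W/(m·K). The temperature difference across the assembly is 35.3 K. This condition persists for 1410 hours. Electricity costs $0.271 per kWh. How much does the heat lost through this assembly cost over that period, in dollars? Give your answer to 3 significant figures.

1620 dollars

0.0712/0.0391 = 1.821
0.0174/0.028 = 0.6214
R_total = 1.821 + 0.6214 = 2.442 m²·K/W
Q = 293 × 35.3 / 2.442 = 4235 W
E = 4235 W × 1410 h / 1000 = 5971 kWh
Cost = 5971 × 0.271 = $1618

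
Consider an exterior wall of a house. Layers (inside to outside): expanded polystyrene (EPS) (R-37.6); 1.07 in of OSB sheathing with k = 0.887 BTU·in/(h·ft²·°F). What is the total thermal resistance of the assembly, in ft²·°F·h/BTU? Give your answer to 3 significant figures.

1.07/0.887 = 1.206
R_total = 37.6 + 1.206 = 38.81 ft²·°F·h/BTU

38.8 ft²·°F·h/BTU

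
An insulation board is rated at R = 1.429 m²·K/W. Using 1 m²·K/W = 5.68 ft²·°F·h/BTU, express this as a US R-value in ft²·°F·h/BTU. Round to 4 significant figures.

8.117 ft²·°F·h/BTU

R_US = 1.429 × 5.68 = 8.1167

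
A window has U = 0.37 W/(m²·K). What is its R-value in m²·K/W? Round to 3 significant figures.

R = 1/U = 1/0.37 = 2.703

2.70 m²·K/W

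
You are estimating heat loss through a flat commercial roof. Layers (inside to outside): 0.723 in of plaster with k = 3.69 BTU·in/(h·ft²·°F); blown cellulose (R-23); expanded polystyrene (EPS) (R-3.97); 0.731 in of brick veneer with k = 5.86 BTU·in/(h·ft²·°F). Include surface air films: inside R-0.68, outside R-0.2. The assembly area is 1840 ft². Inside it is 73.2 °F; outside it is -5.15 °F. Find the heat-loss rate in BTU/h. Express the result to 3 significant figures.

0.723/3.69 = 0.1959
0.731/5.86 = 0.1247
R_total = 0.68 + 0.1959 + 23 + 3.97 + 0.1247 + 0.2 = 28.17 ft²·°F·h/BTU
Q = A·ΔT/R = 1840 × (73.2 − (-5.15)) / 28.17 = 5118 BTU/h

5120 BTU/h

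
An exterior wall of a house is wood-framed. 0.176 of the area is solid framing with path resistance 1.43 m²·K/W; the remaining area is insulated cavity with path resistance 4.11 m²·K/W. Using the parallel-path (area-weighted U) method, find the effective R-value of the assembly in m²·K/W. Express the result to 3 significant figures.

3.09 m²·K/W

U_eff = 0.824/4.11 + 0.176/1.43 = 0.2005 + 0.1231 = 0.3236
R_eff = 1/U_eff = 3.091 m²·K/W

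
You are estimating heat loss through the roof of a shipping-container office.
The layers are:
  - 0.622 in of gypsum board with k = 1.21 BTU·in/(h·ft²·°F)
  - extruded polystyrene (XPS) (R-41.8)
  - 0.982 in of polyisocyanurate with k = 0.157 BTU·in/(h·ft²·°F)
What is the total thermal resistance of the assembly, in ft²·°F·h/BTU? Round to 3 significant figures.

0.622/1.21 = 0.514
0.982/0.157 = 6.255
R_total = 0.514 + 41.8 + 6.255 = 48.57 ft²·°F·h/BTU

48.6 ft²·°F·h/BTU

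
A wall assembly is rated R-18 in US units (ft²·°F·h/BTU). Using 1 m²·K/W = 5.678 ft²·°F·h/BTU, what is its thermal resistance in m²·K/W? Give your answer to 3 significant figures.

R_SI = 18/5.678 = 3.17

3.17 m²·K/W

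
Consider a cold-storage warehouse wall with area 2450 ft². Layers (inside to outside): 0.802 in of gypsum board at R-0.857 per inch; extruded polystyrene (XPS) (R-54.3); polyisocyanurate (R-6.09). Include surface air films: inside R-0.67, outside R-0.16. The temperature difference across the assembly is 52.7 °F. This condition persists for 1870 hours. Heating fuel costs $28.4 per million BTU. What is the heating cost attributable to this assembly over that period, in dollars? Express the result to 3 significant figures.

111 dollars

0.802 × 0.857 = 0.6873
R_total = 0.67 + 0.6873 + 54.3 + 6.09 + 0.16 = 61.91 ft²·°F·h/BTU
Q = 2450 × 52.7 / 61.91 = 2086 BTU/h
E = 2086 × 1870 = 3900000 BTU
Cost = 3900000/10⁶ × 28.4 = $110.8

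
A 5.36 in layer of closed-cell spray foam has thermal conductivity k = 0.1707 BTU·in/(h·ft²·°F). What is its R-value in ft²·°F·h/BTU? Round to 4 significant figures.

R = L/k = 5.36/0.1707 = 31.4 ft²·°F·h/BTU

31.40 ft²·°F·h/BTU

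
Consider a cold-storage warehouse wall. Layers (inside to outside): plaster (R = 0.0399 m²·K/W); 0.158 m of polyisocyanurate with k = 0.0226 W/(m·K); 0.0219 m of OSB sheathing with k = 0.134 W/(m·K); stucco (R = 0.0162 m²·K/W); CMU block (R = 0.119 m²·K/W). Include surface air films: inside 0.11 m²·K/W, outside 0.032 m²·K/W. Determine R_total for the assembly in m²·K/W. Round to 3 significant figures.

7.47 m²·K/W

0.158/0.0226 = 6.991
0.0219/0.134 = 0.1634
R_total = 0.11 + 0.0399 + 6.991 + 0.1634 + 0.0162 + 0.119 + 0.032 = 7.472 m²·K/W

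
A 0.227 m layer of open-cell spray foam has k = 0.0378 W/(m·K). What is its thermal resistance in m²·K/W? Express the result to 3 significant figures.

R = L/k = 0.227/0.0378 = 6.005 m²·K/W

6.01 m²·K/W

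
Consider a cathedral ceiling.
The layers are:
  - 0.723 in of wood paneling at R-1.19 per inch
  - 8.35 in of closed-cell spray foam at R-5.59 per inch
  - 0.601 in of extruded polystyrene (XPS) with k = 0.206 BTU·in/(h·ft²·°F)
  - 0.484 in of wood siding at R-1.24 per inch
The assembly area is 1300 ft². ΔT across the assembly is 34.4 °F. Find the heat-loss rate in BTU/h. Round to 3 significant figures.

0.723 × 1.19 = 0.8604
8.35 × 5.59 = 46.68
0.601/0.206 = 2.917
0.484 × 1.24 = 0.6002
R_total = 0.8604 + 46.68 + 2.917 + 0.6002 = 51.05 ft²·°F·h/BTU
Q = A·ΔT/R = 1300 × 34.4 / 51.05 = 875.9 BTU/h

876 BTU/h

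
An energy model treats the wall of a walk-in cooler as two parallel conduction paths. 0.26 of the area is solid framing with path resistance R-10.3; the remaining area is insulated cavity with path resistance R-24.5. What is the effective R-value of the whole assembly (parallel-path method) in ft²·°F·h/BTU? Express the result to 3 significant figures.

U_eff = 0.74/24.5 + 0.26/10.3 = 0.0302 + 0.02524 = 0.05545
R_eff = 1/U_eff = 18.04 ft²·°F·h/BTU

18.0 ft²·°F·h/BTU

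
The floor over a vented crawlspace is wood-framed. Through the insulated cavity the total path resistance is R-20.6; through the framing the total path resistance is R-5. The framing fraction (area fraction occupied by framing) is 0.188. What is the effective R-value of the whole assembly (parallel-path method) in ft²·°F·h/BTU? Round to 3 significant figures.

U_eff = 0.812/20.6 + 0.188/5 = 0.03942 + 0.0376 = 0.07702
R_eff = 1/U_eff = 12.98 ft²·°F·h/BTU

13.0 ft²·°F·h/BTU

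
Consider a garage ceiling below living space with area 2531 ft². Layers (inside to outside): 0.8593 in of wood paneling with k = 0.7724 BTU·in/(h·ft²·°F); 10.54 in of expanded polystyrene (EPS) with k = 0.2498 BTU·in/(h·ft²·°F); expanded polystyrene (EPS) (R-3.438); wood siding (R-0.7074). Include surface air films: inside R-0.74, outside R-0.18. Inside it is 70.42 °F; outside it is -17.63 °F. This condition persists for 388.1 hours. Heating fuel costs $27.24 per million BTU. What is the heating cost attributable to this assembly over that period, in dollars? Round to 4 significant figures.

0.8593/0.7724 = 1.1125
10.54/0.2498 = 42.194
R_total = 0.74 + 1.1125 + 42.194 + 3.438 + 0.7074 + 0.18 = 48.372 ft²·°F·h/BTU
Q = 2531 × (70.42 − (-17.63)) / 48.372 = 4607.1 BTU/h
E = 4607.1 × 388.1 = 1788000 BTU
Cost = 1788000/10⁶ × 27.24 = $48.706

48.71 dollars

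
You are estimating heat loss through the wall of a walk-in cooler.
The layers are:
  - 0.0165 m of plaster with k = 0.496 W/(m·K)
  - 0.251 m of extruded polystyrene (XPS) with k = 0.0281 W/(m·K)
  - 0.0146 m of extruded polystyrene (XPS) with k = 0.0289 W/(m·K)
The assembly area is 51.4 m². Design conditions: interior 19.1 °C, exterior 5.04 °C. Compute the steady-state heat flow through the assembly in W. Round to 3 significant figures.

76.3 W

0.0165/0.496 = 0.03327
0.251/0.0281 = 8.932
0.0146/0.0289 = 0.5052
R_total = 0.03327 + 8.932 + 0.5052 = 9.471 m²·K/W
Q = A·ΔT/R = 51.4 × (19.1 − 5.04) / 9.471 = 76.31 W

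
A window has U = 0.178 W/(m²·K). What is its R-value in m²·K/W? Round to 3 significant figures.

5.62 m²·K/W

R = 1/U = 1/0.178 = 5.618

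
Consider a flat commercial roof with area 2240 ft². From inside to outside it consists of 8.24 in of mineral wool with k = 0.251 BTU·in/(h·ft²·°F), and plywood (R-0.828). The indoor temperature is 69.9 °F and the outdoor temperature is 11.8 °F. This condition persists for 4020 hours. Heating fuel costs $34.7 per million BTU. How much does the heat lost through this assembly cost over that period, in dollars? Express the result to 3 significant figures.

8.24/0.251 = 32.83
R_total = 32.83 + 0.828 = 33.66 ft²·°F·h/BTU
Q = 2240 × (69.9 − 11.8) / 33.66 = 3867 BTU/h
E = 3867 × 4020 = 15540000 BTU
Cost = 15540000/10⁶ × 34.7 = $539.4

539 dollars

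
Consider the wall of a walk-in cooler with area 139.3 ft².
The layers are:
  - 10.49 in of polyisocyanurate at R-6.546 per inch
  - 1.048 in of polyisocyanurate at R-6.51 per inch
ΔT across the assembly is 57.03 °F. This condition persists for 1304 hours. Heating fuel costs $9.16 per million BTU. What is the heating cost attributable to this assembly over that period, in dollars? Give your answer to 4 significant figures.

10.49 × 6.546 = 68.668
1.048 × 6.51 = 6.8225
R_total = 68.668 + 6.8225 = 75.49 ft²·°F·h/BTU
Q = 139.3 × 57.03 / 75.49 = 105.24 BTU/h
E = 105.24 × 1304 = 137230 BTU
Cost = 137230/10⁶ × 9.16 = $1.257

1.257 dollars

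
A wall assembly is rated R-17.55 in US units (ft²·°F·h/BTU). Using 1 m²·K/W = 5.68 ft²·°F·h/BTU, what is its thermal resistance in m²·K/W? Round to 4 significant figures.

3.090 m²·K/W

R_SI = 17.55/5.68 = 3.0898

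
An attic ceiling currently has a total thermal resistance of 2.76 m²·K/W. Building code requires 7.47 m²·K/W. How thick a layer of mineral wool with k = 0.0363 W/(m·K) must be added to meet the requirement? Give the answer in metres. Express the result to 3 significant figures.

0.171 m

ΔR = 7.47 − 2.76 = 4.71 m²·K/W
L = ΔR × k = 4.71 × 0.0363 = 0.171 m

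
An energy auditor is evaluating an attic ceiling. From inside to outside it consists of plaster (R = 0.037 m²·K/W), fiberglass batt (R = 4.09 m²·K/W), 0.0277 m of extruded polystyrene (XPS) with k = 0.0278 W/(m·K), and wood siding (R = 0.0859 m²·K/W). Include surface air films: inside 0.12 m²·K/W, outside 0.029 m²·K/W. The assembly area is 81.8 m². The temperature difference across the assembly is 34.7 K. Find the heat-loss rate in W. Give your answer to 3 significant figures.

0.0277/0.0278 = 0.9964
R_total = 0.12 + 0.037 + 4.09 + 0.9964 + 0.0859 + 0.029 = 5.358 m²·K/W
Q = A·ΔT/R = 81.8 × 34.7 / 5.358 = 529.7 W

530 W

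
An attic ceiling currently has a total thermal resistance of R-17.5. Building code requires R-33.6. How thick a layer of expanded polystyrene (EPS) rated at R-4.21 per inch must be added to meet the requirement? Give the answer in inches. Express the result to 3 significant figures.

ΔR = 33.6 − 17.5 = 16.1 ft²·°F·h/BTU
L = ΔR / (R/in) = 16.1/4.21 = 3.824 in

3.82 in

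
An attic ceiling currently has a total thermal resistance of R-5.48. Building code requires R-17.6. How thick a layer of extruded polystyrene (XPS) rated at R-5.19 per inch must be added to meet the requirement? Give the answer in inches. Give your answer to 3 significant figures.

ΔR = 17.6 − 5.48 = 12.12 ft²·°F·h/BTU
L = ΔR / (R/in) = 12.12/5.19 = 2.335 in

2.34 in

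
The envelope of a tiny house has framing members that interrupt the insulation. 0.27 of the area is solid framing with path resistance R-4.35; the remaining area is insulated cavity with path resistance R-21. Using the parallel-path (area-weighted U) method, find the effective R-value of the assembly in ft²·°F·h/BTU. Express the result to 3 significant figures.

U_eff = 0.73/21 + 0.27/4.35 = 0.03476 + 0.06207 = 0.09683
R_eff = 1/U_eff = 10.33 ft²·°F·h/BTU

10.3 ft²·°F·h/BTU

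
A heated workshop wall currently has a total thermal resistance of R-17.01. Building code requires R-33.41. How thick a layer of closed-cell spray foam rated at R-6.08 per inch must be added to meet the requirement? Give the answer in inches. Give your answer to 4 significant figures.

2.697 in

ΔR = 33.41 − 17.01 = 16.4 ft²·°F·h/BTU
L = ΔR / (R/in) = 16.4/6.08 = 2.6974 in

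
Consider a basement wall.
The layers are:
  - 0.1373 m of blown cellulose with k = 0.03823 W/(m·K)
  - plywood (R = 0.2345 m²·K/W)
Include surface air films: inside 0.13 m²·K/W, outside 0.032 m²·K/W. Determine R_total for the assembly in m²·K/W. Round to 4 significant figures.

3.988 m²·K/W

0.1373/0.03823 = 3.5914
R_total = 0.13 + 3.5914 + 0.2345 + 0.032 = 3.9879 m²·K/W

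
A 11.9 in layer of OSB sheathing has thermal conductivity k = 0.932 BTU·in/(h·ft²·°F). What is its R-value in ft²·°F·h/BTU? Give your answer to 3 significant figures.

R = L/k = 11.9/0.932 = 12.77 ft²·°F·h/BTU

12.8 ft²·°F·h/BTU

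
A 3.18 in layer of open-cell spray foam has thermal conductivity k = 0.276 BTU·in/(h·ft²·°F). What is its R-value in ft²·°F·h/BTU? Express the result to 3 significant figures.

R = L/k = 3.18/0.276 = 11.52 ft²·°F·h/BTU

11.5 ft²·°F·h/BTU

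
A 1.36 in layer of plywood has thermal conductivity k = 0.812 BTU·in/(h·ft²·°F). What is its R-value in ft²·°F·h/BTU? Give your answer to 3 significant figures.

1.67 ft²·°F·h/BTU

R = L/k = 1.36/0.812 = 1.675 ft²·°F·h/BTU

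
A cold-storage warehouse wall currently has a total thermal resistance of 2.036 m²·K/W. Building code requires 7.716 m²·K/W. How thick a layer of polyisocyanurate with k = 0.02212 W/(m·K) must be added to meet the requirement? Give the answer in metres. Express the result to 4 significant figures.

ΔR = 7.716 − 2.036 = 5.68 m²·K/W
L = ΔR × k = 5.68 × 0.02212 = 0.12564 m

0.1256 m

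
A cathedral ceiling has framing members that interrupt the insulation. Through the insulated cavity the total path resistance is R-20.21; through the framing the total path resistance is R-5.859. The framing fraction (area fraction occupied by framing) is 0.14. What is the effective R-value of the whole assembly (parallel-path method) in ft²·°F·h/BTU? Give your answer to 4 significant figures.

15.05 ft²·°F·h/BTU

U_eff = 0.86/20.21 + 0.14/5.859 = 0.042553 + 0.023895 = 0.066448
R_eff = 1/U_eff = 15.049 ft²·°F·h/BTU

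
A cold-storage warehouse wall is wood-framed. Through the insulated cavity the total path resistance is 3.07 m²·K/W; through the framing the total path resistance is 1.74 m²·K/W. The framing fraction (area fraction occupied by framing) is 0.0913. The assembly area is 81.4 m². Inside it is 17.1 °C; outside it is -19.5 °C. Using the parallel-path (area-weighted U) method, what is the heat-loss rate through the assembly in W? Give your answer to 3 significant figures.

1040 W

U_eff = 0.9087/3.07 + 0.0913/1.74 = 0.296 + 0.05247 = 0.3485
R_eff = 1/U_eff = 2.87 m²·K/W
Q = 81.4 × (17.1 − (-19.5)) / 2.87 = 1038 W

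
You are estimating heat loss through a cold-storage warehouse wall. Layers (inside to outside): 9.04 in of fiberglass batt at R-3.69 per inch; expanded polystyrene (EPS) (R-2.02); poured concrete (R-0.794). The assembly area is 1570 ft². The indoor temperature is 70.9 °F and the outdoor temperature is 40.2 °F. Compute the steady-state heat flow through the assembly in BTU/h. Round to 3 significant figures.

1330 BTU/h

9.04 × 3.69 = 33.36
R_total = 33.36 + 2.02 + 0.794 = 36.17 ft²·°F·h/BTU
Q = A·ΔT/R = 1570 × (70.9 − 40.2) / 36.17 = 1333 BTU/h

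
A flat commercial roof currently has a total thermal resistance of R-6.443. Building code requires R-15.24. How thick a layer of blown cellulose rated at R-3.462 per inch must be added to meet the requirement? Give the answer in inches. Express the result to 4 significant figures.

ΔR = 15.24 − 6.443 = 8.797 ft²·°F·h/BTU
L = ΔR / (R/in) = 8.797/3.462 = 2.541 in

2.541 in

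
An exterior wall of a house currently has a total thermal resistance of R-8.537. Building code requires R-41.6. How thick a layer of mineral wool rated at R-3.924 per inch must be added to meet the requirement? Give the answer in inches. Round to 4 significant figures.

ΔR = 41.6 − 8.537 = 33.063 ft²·°F·h/BTU
L = ΔR / (R/in) = 33.063/3.924 = 8.4258 in

8.426 in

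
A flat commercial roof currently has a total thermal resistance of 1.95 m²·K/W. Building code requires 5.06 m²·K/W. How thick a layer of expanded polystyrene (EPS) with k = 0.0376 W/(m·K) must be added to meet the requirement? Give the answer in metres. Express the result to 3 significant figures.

ΔR = 5.06 − 1.95 = 3.11 m²·K/W
L = ΔR × k = 3.11 × 0.0376 = 0.1169 m

0.117 m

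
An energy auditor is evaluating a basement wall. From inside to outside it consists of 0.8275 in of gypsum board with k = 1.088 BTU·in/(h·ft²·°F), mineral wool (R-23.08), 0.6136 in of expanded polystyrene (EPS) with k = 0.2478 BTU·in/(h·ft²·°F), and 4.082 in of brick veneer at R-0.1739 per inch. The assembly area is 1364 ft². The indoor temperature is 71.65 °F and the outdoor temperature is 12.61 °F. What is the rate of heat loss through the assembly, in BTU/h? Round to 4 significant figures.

2980 BTU/h

0.8275/1.088 = 0.76057
0.6136/0.2478 = 2.4762
4.082 × 0.1739 = 0.70986
R_total = 0.76057 + 23.08 + 2.4762 + 0.70986 = 27.027 ft²·°F·h/BTU
Q = A·ΔT/R = 1364 × (71.65 − 12.61) / 27.027 = 2979.7 BTU/h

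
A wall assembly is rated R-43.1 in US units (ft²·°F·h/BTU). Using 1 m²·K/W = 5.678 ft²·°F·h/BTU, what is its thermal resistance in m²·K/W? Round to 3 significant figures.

7.59 m²·K/W

R_SI = 43.1/5.678 = 7.591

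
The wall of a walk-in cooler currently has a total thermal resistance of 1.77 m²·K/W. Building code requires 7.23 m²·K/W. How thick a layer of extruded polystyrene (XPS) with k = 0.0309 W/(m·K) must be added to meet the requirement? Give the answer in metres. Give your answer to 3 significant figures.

ΔR = 7.23 − 1.77 = 5.46 m²·K/W
L = ΔR × k = 5.46 × 0.0309 = 0.1687 m

0.169 m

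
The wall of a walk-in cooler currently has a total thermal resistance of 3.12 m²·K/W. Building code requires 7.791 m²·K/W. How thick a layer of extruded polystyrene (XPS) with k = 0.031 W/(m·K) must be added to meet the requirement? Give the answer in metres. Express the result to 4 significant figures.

ΔR = 7.791 − 3.12 = 4.671 m²·K/W
L = ΔR × k = 4.671 × 0.031 = 0.1448 m

0.1448 m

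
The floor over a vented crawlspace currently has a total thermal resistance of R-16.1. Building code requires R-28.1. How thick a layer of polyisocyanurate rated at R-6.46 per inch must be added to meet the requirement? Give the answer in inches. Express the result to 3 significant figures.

1.86 in

ΔR = 28.1 − 16.1 = 12 ft²·°F·h/BTU
L = ΔR / (R/in) = 12/6.46 = 1.858 in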